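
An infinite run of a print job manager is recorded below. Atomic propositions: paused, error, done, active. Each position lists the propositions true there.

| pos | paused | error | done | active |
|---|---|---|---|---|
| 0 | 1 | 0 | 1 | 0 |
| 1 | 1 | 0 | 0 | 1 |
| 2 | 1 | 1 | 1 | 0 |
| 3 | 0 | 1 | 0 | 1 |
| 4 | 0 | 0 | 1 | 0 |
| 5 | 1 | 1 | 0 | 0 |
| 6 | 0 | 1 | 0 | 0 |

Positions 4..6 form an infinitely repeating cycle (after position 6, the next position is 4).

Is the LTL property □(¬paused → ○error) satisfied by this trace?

Does not hold

¬paused → ○error must hold at every position from 0 onward. It fails at position 3, so □(¬paused → ○error) is false.
Positions where ¬paused holds: 3, 4, 6.
Check ○error at each: 3→fails, 4→ok, 6→fails.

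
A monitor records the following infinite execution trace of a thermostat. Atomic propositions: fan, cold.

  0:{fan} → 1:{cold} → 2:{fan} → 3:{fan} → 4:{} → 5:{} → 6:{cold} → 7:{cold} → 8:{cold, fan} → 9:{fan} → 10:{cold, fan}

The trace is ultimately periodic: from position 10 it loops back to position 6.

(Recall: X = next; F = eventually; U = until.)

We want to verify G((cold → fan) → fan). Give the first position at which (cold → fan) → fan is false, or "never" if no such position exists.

4

Check (cold → fan) → fan at each position in order: 0 ✓, 1 ✓, 2 ✓, 3 ✓.
At position 4 the labels are {}, so (cold → fan) → fan is false there. This is the first violation.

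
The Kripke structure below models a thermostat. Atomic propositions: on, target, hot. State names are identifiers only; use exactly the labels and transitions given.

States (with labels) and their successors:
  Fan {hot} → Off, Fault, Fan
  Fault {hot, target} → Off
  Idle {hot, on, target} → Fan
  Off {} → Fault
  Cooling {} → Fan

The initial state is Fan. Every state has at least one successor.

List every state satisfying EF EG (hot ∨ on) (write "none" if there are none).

States satisfying EG (hot ∨ on): {Fan, Idle}.
States satisfying EF EG (hot ∨ on): {Fan, Idle, Cooling}.

{Fan, Idle, Cooling}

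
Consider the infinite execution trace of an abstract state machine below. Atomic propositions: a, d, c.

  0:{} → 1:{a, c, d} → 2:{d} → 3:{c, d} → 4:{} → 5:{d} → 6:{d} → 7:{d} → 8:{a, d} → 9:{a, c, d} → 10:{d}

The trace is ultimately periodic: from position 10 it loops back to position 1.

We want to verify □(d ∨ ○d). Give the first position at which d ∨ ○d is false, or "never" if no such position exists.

d ∨ ○d holds at every position 0..10, and those are all the positions the trace ever visits, so the invariant □(d ∨ ○d) is never violated.

never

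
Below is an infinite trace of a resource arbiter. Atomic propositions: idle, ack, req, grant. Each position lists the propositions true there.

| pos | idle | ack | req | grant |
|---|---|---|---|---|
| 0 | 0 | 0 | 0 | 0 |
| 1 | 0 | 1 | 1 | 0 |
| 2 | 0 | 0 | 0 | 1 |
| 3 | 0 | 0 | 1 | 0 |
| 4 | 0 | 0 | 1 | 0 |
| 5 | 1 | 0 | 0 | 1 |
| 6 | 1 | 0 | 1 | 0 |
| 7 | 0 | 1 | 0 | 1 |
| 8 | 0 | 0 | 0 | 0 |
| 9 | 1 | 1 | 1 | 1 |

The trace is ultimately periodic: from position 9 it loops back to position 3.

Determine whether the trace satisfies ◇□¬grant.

Violated

□¬grant is false at every position 0..9, so it never becomes true and ◇□¬grant fails.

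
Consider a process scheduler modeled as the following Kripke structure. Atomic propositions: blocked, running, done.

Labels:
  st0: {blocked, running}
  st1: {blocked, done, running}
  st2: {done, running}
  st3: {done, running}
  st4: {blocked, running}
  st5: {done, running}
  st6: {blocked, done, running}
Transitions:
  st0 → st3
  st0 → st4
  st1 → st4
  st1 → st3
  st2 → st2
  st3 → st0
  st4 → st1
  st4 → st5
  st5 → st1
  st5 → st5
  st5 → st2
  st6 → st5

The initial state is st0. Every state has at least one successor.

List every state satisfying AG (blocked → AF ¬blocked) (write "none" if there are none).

{st2}

States satisfying blocked → AF ¬blocked: {st2, st3, st5, st6}.
States satisfying AG (blocked → AF ¬blocked): {st2}.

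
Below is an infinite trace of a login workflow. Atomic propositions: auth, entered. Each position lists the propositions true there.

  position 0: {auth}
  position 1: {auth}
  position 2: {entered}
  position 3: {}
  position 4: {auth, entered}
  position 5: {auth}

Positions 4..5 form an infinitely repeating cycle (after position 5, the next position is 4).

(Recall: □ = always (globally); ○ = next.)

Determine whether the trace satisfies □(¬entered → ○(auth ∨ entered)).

¬entered → ○(auth ∨ entered) holds at every position 0..5, and those are all positions ever visited, so □(¬entered → ○(auth ∨ entered)) holds.
Positions where ¬entered holds: 0, 1, 3, 5.
Check ○(auth ∨ entered) at each: 0→ok, 1→ok, 3→ok, 5→ok.

Yes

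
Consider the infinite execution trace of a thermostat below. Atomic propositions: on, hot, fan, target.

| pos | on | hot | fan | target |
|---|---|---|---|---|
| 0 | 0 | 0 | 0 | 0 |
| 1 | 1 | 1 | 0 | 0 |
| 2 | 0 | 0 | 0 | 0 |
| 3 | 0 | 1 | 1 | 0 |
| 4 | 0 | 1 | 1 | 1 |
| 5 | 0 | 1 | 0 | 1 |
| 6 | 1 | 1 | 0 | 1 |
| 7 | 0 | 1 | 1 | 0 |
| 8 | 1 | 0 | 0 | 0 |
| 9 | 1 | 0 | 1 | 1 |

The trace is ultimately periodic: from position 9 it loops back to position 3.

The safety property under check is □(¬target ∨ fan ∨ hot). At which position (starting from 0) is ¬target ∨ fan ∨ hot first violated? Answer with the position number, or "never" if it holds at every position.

¬target ∨ fan ∨ hot holds at every position 0..9, and those are all the positions the trace ever visits, so the invariant □(¬target ∨ fan ∨ hot) is never violated.

never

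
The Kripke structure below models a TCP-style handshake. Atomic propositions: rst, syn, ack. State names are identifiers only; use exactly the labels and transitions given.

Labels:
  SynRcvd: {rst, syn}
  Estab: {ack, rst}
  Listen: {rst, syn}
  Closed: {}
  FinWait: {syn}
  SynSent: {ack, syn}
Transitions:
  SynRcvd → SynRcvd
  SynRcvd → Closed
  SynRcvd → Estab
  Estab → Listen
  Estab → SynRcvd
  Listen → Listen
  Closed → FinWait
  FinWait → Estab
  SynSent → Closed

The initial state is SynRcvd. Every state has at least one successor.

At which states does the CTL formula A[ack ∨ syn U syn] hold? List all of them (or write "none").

States satisfying ack ∨ syn: {SynRcvd, Estab, Listen, FinWait, SynSent}.
States satisfying syn: {SynRcvd, Listen, FinWait, SynSent}.
States satisfying A[ack ∨ syn U syn]: {SynRcvd, Estab, Listen, FinWait, SynSent}.

{SynRcvd, Estab, Listen, FinWait, SynSent}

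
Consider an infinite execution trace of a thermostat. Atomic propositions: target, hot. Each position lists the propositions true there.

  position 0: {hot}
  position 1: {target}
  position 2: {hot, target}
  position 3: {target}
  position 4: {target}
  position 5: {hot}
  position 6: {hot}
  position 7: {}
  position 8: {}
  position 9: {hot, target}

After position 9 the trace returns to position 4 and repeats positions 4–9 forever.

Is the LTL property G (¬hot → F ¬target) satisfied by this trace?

¬hot → F ¬target holds at every position 0..9, and those are all positions ever visited, so G (¬hot → F ¬target) holds.
Positions where ¬hot holds: 1, 3, 4, 7, 8.
Check F ¬target at each: 1→ok, 3→ok, 4→ok, 7→ok, 8→ok.

Holds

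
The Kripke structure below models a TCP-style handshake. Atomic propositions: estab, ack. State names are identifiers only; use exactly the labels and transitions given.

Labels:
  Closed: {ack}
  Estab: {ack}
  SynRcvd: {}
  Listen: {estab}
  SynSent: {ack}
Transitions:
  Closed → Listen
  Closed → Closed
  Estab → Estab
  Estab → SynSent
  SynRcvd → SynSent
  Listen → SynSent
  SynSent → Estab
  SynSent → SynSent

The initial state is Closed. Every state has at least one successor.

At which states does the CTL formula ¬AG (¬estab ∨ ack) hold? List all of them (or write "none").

{Closed, Listen}

States satisfying ¬estab ∨ ack: {Closed, Estab, SynRcvd, SynSent}.
States satisfying AG (¬estab ∨ ack): {Estab, SynRcvd, SynSent}.
States satisfying ¬AG (¬estab ∨ ack): {Closed, Listen}.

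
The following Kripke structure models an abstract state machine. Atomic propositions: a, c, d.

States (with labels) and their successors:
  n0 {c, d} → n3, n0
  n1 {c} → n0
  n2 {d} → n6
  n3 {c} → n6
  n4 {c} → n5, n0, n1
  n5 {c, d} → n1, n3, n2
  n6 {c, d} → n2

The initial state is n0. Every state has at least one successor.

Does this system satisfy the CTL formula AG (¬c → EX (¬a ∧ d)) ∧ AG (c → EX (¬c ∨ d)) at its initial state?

States satisfying ¬c → EX (¬a ∧ d): {n0, n1, n2, n3, n4, n5, n6}.
States satisfying AG (¬c → EX (¬a ∧ d)): {n0, n1, n2, n3, n4, n5, n6}.
States satisfying c → EX (¬c ∨ d): {n0, n1, n2, n3, n4, n5, n6}.
States satisfying AG (c → EX (¬c ∨ d)): {n0, n1, n2, n3, n4, n5, n6}.
States satisfying AG (¬c → EX (¬a ∧ d)) ∧ AG (c → EX (¬c ∨ d)): {n0, n1, n2, n3, n4, n5, n6}.
n0 ∈ Sat(AG (¬c → EX (¬a ∧ d)) ∧ AG (c → EX (¬c ∨ d))).

Yes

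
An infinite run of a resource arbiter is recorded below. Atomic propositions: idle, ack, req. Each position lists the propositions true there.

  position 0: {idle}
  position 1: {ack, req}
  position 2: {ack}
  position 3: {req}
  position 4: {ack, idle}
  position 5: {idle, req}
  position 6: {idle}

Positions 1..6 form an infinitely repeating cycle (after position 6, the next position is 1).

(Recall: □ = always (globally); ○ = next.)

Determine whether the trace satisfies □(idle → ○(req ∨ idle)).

idle → ○(req ∨ idle) holds at every position 0..6, and those are all positions ever visited, so □(idle → ○(req ∨ idle)) holds.
Positions where idle holds: 0, 4, 5, 6.
Check ○(req ∨ idle) at each: 0→ok, 4→ok, 5→ok, 6→ok.

Yes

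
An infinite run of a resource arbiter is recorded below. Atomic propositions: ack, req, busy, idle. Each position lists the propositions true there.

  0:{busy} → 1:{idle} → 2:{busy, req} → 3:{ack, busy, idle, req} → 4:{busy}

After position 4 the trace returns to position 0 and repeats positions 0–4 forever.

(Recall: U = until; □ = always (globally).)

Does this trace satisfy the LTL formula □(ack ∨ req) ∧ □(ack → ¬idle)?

No

ack ∨ req must hold at every position from 0 onward. It fails at position 0, so □(ack ∨ req) is false.
ack → ¬idle must hold at every position from 0 onward. It fails at position 3, so □(ack → ¬idle) is false.
Positions where ack holds: 3.
Check ¬idle at each: 3→fails.
At position 0: □(ack ∨ req) is false; □(ack → ¬idle) is false; so □(ack ∨ req) ∧ □(ack → ¬idle) is false.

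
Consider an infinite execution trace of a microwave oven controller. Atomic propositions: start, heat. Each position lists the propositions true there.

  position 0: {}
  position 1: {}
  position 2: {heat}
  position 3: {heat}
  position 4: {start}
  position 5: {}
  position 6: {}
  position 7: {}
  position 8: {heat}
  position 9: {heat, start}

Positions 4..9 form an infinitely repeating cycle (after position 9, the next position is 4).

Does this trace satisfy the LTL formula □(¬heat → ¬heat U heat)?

Yes

¬heat → ¬heat U heat holds at every position 0..9, and those are all positions ever visited, so □(¬heat → ¬heat U heat) holds.
Positions where ¬heat holds: 0, 1, 4, 5, 6, 7.
Check ¬heat U heat at each: 0→ok, 1→ok, 4→ok, 5→ok, 6→ok, 7→ok.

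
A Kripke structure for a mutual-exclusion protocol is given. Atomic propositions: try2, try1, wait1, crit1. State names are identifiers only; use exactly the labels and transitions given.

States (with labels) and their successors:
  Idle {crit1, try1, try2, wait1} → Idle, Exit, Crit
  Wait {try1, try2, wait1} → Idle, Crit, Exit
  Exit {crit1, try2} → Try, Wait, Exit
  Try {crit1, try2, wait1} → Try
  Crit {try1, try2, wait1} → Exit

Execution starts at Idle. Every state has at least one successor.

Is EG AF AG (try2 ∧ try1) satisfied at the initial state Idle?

States satisfying AF AG (try2 ∧ try1): ∅.
States satisfying EG AF AG (try2 ∧ try1): ∅.
No suitable path/successor from Idle witnesses the formula.
Idle ∉ Sat(EG AF AG (try2 ∧ try1)).

Does not hold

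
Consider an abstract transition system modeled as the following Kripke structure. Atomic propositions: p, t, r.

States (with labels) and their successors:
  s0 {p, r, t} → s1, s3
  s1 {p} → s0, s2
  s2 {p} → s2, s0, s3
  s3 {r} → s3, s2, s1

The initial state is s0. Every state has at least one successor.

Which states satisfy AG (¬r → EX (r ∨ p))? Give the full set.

States satisfying ¬r → EX (r ∨ p): {s0, s1, s2, s3}.
States satisfying AG (¬r → EX (r ∨ p)): {s0, s1, s2, s3}.

{s0, s1, s2, s3}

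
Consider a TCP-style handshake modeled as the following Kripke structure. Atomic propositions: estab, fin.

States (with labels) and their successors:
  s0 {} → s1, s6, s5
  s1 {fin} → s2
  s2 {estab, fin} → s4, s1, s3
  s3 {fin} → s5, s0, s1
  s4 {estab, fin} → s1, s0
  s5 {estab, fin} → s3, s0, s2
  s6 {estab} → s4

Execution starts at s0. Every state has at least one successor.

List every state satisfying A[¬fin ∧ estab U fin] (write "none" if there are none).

States satisfying ¬fin ∧ estab: {s6}.
States satisfying fin: {s1, s2, s3, s4, s5}.
States satisfying A[¬fin ∧ estab U fin]: {s1, s2, s3, s4, s5, s6}.

{s1, s2, s3, s4, s5, s6}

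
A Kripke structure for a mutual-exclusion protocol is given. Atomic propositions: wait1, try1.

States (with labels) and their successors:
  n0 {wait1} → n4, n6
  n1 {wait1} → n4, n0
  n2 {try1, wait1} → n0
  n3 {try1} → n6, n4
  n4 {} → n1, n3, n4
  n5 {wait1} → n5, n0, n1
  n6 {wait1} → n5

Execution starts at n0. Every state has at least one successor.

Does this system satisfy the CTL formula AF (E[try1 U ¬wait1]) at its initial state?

States satisfying E[try1 U ¬wait1]: {n3, n4}.
States satisfying AF (E[try1 U ¬wait1]): {n3, n4}.
There is a path from n0 along which E[try1 U ¬wait1] never holds.
n0 ∉ Sat(AF (E[try1 U ¬wait1])).

Does not hold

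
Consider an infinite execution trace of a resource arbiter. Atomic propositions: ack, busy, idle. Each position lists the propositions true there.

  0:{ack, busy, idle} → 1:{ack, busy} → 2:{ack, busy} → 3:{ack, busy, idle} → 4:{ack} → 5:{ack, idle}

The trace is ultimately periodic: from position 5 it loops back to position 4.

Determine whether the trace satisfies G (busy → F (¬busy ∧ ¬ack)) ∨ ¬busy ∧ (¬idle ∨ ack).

busy → F (¬busy ∧ ¬ack) must hold at every position from 0 onward. It fails at position 0, so G (busy → F (¬busy ∧ ¬ack)) is false.
Positions where busy holds: 0, 1, 2, 3.
Check F (¬busy ∧ ¬ack) at each: 0→fails, 1→fails, 2→fails, 3→fails.
At position 0: G (busy → F (¬busy ∧ ¬ack)) is false; ¬busy ∧ (¬idle ∨ ack) is false; so G (busy → F (¬busy ∧ ¬ack)) ∨ ¬busy ∧ (¬idle ∨ ack) is false.

No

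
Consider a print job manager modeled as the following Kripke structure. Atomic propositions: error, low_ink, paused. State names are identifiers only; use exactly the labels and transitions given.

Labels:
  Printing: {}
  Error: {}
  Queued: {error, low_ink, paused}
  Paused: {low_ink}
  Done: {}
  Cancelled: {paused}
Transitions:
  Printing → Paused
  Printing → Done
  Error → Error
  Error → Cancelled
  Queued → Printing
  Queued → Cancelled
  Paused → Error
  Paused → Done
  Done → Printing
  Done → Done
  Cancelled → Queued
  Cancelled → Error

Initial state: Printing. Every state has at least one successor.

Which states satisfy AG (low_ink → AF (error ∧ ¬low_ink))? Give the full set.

none

States satisfying low_ink → AF (error ∧ ¬low_ink): {Printing, Error, Done, Cancelled}.
States satisfying AG (low_ink → AF (error ∧ ¬low_ink)): ∅.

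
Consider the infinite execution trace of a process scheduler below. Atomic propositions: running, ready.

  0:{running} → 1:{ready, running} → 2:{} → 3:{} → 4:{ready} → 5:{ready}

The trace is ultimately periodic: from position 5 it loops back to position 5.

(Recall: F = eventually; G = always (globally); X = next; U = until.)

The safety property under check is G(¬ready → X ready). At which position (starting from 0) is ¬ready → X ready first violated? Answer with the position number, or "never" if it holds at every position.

Check ¬ready → X ready at each position in order: 0 ✓, 1 ✓.
At position 2 the labels are {} and the next position 3 has {}, so ¬ready → X ready is false there. This is the first violation.

2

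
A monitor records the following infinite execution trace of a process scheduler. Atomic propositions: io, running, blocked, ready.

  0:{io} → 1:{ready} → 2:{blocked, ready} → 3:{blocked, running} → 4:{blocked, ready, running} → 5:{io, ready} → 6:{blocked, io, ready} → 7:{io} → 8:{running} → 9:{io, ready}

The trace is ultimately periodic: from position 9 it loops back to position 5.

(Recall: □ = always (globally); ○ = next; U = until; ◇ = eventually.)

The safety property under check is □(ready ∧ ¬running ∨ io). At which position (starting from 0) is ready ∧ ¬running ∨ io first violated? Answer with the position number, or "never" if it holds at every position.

Check ready ∧ ¬running ∨ io at each position in order: 0 ✓, 1 ✓, 2 ✓.
At position 3 the labels are {blocked, running}, so ready ∧ ¬running ∨ io is false there. This is the first violation.

3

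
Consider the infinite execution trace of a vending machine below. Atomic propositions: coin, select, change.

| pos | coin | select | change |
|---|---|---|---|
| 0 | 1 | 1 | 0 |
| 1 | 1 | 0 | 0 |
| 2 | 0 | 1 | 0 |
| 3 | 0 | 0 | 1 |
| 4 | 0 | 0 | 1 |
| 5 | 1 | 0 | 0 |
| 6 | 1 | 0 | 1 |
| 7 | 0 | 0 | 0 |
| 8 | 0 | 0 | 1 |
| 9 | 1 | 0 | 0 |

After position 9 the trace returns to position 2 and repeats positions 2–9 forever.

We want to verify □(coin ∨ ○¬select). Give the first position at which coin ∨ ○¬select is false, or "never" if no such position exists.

never

coin ∨ ○¬select holds at every position 0..9, and those are all the positions the trace ever visits, so the invariant □(coin ∨ ○¬select) is never violated.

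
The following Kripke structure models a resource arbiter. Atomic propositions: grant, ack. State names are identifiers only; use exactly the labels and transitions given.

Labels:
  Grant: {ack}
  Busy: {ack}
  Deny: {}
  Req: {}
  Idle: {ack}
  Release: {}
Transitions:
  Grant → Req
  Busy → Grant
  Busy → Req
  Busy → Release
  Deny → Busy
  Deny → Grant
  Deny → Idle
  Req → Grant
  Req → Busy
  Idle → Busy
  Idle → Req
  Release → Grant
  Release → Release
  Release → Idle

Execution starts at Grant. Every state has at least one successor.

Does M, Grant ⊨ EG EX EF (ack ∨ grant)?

States satisfying EX EF (ack ∨ grant): {Grant, Busy, Deny, Req, Idle, Release}.
States satisfying EG EX EF (ack ∨ grant): {Grant, Busy, Deny, Req, Idle, Release}.
Grant ∈ Sat(EG EX EF (ack ∨ grant)).

Satisfied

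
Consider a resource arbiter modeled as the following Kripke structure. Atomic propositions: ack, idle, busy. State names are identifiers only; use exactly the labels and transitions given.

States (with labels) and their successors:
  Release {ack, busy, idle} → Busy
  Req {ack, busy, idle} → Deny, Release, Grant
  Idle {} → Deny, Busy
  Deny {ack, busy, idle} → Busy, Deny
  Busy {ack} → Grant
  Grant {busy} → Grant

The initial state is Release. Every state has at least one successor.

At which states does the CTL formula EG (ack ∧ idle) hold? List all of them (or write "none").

{Req, Deny}

States satisfying ack ∧ idle: {Release, Req, Deny}.
States satisfying EG (ack ∧ idle): {Req, Deny}.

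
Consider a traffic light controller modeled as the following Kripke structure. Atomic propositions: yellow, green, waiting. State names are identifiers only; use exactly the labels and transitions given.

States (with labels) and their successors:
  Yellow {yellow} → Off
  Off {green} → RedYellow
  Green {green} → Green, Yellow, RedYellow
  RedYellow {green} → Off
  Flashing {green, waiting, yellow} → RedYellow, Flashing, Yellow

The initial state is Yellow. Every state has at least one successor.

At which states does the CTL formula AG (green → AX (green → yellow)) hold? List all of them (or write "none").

States satisfying green → AX (green → yellow): {Yellow}.
States satisfying AG (green → AX (green → yellow)): ∅.

none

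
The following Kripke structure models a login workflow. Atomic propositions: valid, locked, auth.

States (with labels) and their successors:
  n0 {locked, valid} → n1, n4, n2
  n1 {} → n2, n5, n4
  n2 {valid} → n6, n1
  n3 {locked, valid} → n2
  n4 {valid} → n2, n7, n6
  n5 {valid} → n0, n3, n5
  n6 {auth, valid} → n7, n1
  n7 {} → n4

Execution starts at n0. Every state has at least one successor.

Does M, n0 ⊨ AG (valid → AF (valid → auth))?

States satisfying valid → AF (valid → auth): {n0, n1, n2, n3, n4, n6, n7}.
States satisfying AG (valid → AF (valid → auth)): ∅.
n5 is reachable from n0 and violates valid → AF (valid → auth), so AG fails at n0.
n0 ∉ Sat(AG (valid → AF (valid → auth))).

No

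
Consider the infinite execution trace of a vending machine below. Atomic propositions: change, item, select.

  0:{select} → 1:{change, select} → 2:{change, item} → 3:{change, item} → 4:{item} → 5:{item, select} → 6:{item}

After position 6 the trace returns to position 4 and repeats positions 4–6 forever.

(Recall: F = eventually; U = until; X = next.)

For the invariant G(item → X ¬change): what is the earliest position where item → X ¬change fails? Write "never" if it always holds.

2

Check item → X ¬change at each position in order: 0 ✓, 1 ✓.
At position 2 the labels are {change, item} and the next position 3 has {change, item}, so item → X ¬change is false there. This is the first violation.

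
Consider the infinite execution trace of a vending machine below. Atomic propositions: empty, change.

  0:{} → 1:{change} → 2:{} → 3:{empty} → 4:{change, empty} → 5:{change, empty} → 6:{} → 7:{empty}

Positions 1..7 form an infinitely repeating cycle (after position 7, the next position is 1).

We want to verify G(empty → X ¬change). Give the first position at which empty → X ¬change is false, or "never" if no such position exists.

3

Check empty → X ¬change at each position in order: 0 ✓, 1 ✓, 2 ✓.
At position 3 the labels are {empty} and the next position 4 has {change, empty}, so empty → X ¬change is false there. This is the first violation.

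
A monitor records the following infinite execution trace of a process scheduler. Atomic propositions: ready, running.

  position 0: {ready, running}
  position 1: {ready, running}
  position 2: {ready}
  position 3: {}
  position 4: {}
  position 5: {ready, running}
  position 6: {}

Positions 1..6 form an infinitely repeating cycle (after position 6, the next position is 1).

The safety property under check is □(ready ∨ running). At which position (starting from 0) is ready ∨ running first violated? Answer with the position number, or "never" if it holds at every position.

3

Check ready ∨ running at each position in order: 0 ✓, 1 ✓, 2 ✓.
At position 3 the labels are {}, so ready ∨ running is false there. This is the first violation.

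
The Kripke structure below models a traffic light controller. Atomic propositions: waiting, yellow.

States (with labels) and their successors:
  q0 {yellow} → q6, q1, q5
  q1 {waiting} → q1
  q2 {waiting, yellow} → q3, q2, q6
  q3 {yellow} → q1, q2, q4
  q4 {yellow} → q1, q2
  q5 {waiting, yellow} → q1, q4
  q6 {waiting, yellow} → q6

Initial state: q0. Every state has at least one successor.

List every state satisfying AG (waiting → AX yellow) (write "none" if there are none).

{q6}

States satisfying waiting → AX yellow: {q0, q2, q3, q4, q6}.
States satisfying AG (waiting → AX yellow): {q6}.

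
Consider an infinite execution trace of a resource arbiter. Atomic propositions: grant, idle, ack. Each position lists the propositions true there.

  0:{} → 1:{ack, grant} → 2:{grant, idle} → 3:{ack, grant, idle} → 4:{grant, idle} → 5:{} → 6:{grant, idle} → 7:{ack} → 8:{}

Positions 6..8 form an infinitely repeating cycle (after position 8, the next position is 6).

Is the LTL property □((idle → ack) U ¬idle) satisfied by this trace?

Does not hold

(idle → ack) U ¬idle must hold at every position from 0 onward. It fails at position 2, so □((idle → ack) U ¬idle) is false.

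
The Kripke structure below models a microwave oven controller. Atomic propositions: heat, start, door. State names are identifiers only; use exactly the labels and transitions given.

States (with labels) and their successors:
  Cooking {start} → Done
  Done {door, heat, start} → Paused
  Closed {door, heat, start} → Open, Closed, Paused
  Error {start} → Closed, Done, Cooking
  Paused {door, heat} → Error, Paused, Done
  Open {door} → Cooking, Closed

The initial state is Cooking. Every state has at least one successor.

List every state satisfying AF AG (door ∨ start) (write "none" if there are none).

{Cooking, Done, Closed, Error, Paused, Open}

States satisfying AG (door ∨ start): {Cooking, Done, Closed, Error, Paused, Open}.
States satisfying AF AG (door ∨ start): {Cooking, Done, Closed, Error, Paused, Open}.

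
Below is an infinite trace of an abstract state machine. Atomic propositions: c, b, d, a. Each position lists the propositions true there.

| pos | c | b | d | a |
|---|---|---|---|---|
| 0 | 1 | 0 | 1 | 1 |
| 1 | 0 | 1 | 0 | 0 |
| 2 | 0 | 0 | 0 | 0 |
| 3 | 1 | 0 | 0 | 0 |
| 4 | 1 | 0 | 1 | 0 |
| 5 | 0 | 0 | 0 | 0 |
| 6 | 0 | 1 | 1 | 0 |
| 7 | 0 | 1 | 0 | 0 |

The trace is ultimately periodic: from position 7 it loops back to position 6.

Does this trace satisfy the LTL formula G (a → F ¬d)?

a → F ¬d holds at every position 0..7, and those are all positions ever visited, so G (a → F ¬d) holds.
Positions where a holds: 0.
Check F ¬d at each: 0→ok.

Yes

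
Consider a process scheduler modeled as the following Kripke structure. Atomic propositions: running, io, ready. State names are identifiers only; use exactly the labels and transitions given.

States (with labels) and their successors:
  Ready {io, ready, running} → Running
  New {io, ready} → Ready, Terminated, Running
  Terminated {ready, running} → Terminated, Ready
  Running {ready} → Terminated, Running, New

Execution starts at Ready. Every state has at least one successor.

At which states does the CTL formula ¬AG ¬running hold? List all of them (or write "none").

States satisfying ¬running: {New, Running}.
States satisfying AG ¬running: ∅.
States satisfying ¬AG ¬running: {Ready, New, Terminated, Running}.

{Ready, New, Terminated, Running}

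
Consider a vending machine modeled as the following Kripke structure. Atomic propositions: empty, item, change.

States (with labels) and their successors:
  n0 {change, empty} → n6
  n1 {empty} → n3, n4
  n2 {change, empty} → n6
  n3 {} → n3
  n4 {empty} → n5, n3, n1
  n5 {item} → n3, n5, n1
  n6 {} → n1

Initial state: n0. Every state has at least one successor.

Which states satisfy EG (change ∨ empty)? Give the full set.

States satisfying change ∨ empty: {n0, n1, n2, n4}.
States satisfying EG (change ∨ empty): {n1, n4}.

{n1, n4}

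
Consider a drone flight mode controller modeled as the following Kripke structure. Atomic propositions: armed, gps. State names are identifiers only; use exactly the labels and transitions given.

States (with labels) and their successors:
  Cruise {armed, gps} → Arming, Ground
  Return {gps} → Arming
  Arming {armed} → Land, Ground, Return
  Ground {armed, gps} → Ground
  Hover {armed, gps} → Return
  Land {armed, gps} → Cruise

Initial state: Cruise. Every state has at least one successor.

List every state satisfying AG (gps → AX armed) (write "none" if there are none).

{Cruise, Return, Arming, Ground, Land}

States satisfying gps → AX armed: {Cruise, Return, Arming, Ground, Land}.
States satisfying AG (gps → AX armed): {Cruise, Return, Arming, Ground, Land}.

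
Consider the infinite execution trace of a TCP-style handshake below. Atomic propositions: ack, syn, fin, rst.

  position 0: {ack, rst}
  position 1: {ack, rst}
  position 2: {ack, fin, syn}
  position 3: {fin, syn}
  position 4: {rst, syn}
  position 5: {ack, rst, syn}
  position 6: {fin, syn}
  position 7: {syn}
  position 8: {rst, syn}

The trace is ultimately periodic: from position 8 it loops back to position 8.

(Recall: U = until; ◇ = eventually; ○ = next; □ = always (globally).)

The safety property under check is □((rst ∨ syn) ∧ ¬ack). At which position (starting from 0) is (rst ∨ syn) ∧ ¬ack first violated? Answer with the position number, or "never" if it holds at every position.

At position 0 the labels are {ack, rst}, so (rst ∨ syn) ∧ ¬ack is false there. This is the first violation.

0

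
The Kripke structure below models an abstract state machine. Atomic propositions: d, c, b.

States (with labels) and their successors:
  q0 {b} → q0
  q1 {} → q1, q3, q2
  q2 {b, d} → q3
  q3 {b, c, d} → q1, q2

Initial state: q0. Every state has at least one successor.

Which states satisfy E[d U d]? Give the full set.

States satisfying d: {q2, q3}.
States satisfying E[d U d]: {q2, q3}.

{q2, q3}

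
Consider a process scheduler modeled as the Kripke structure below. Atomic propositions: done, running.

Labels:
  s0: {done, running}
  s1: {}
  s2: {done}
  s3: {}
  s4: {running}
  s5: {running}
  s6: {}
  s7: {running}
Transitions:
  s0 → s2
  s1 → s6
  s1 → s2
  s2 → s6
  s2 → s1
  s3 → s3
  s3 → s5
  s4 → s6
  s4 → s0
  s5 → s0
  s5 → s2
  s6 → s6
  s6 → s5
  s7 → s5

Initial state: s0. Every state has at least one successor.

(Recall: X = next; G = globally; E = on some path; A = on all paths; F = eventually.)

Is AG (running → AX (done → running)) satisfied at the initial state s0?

No

States satisfying running → AX (done → running): {s1, s2, s3, s4, s6, s7}.
States satisfying AG (running → AX (done → running)): ∅.
s0 is reachable from s0 and violates running → AX (done → running), so AG fails at s0.
s0 ∉ Sat(AG (running → AX (done → running))).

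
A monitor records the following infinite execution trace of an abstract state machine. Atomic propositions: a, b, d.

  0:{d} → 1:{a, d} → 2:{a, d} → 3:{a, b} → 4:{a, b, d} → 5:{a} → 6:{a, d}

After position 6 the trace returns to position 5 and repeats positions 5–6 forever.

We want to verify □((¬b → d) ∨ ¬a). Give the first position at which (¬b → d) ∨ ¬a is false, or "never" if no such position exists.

5

Check (¬b → d) ∨ ¬a at each position in order: 0 ✓, 1 ✓, 2 ✓, 3 ✓, 4 ✓.
At position 5 the labels are {a}, so (¬b → d) ∨ ¬a is false there. This is the first violation.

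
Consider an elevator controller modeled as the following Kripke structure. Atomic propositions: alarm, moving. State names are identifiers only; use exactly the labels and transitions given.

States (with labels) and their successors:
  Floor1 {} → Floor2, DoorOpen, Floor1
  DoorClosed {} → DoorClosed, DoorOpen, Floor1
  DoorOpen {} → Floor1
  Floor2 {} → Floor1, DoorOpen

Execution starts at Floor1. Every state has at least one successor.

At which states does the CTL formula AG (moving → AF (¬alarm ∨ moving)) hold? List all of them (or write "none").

{Floor1, DoorClosed, DoorOpen, Floor2}

States satisfying moving → AF (¬alarm ∨ moving): {Floor1, DoorClosed, DoorOpen, Floor2}.
States satisfying AG (moving → AF (¬alarm ∨ moving)): {Floor1, DoorClosed, DoorOpen, Floor2}.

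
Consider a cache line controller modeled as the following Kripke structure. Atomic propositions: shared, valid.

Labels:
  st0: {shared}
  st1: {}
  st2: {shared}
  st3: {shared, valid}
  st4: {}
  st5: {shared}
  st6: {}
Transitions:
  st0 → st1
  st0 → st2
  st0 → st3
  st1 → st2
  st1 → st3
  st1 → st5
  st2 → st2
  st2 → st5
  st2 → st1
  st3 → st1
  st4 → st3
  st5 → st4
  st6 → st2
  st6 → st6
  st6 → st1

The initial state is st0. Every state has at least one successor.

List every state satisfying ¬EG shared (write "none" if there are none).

States satisfying shared: {st0, st2, st3, st5}.
States satisfying EG shared: {st0, st2}.
States satisfying ¬EG shared: {st1, st3, st4, st5, st6}.

{st1, st3, st4, st5, st6}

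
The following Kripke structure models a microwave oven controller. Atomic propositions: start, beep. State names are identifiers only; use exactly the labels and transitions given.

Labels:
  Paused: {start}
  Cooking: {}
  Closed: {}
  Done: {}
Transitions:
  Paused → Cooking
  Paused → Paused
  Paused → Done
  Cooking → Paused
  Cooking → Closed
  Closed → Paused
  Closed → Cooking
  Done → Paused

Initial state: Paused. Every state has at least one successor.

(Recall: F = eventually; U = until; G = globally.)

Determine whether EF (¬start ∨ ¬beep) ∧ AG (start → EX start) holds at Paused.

States satisfying ¬start ∨ ¬beep: {Paused, Cooking, Closed, Done}.
States satisfying EF (¬start ∨ ¬beep): {Paused, Cooking, Closed, Done}.
States satisfying start → EX start: {Paused, Cooking, Closed, Done}.
States satisfying AG (start → EX start): {Paused, Cooking, Closed, Done}.
States satisfying EF (¬start ∨ ¬beep) ∧ AG (start → EX start): {Paused, Cooking, Closed, Done}.
Paused ∈ Sat(EF (¬start ∨ ¬beep) ∧ AG (start → EX start)).

Satisfied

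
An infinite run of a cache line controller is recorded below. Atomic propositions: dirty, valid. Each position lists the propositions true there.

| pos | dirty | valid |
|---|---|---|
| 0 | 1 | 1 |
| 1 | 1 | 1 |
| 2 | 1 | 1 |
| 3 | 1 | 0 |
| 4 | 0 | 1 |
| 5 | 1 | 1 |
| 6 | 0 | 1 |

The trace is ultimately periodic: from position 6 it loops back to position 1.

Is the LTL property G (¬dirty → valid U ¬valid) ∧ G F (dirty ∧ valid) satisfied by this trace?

Satisfied

¬dirty → valid U ¬valid holds at every position 0..6, and those are all positions ever visited, so G (¬dirty → valid U ¬valid) holds.
Positions where ¬dirty holds: 4, 6.
Check valid U ¬valid at each: 4→ok, 6→ok.
F (dirty ∧ valid) holds at every position 0..6, and those are all positions ever visited, so G F (dirty ∧ valid) holds.
At position 0: G (¬dirty → valid U ¬valid) is true; G F (dirty ∧ valid) is true; so G (¬dirty → valid U ¬valid) ∧ G F (dirty ∧ valid) is true.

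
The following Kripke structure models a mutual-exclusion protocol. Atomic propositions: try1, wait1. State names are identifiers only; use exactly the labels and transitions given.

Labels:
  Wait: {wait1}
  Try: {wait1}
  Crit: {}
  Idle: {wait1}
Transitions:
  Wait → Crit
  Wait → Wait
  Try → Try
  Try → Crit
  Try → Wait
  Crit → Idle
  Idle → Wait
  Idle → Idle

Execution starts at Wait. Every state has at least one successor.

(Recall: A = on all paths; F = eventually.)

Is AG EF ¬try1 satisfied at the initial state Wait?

States satisfying EF ¬try1: {Wait, Try, Crit, Idle}.
States satisfying AG EF ¬try1: {Wait, Try, Crit, Idle}.
Every state reachable from Wait satisfies EF ¬try1.
Wait ∈ Sat(AG EF ¬try1).

Yes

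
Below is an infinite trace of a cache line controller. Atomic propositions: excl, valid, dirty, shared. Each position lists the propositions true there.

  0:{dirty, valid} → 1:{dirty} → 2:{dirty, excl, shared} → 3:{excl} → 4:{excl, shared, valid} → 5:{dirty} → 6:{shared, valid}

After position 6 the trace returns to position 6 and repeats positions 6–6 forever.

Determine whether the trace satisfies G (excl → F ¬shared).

Yes

excl → F ¬shared holds at every position 0..6, and those are all positions ever visited, so G (excl → F ¬shared) holds.
Positions where excl holds: 2, 3, 4.
Check F ¬shared at each: 2→ok, 3→ok, 4→ok.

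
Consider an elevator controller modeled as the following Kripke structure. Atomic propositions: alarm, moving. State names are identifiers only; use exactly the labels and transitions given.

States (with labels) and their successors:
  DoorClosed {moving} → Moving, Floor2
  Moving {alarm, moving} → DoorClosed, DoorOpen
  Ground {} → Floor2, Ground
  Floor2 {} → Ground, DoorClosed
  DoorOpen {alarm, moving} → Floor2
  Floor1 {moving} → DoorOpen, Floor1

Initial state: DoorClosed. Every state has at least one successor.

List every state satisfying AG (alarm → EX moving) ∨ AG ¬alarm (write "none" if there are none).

none

States satisfying alarm → EX moving: {DoorClosed, Moving, Ground, Floor2, Floor1}.
States satisfying AG (alarm → EX moving): ∅.
States satisfying ¬alarm: {DoorClosed, Ground, Floor2, Floor1}.
States satisfying AG ¬alarm: ∅.
States satisfying AG (alarm → EX moving) ∨ AG ¬alarm: ∅.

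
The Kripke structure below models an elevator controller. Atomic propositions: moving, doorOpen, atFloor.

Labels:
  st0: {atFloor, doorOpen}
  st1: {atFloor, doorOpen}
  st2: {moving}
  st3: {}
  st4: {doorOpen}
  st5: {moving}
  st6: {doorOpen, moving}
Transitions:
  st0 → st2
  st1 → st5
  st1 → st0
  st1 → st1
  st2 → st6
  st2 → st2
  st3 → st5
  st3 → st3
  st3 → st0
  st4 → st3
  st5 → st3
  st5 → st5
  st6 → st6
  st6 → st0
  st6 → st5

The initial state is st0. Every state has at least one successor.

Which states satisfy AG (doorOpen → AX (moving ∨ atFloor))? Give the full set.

States satisfying doorOpen → AX (moving ∨ atFloor): {st0, st1, st2, st3, st5, st6}.
States satisfying AG (doorOpen → AX (moving ∨ atFloor)): {st0, st1, st2, st3, st5, st6}.

{st0, st1, st2, st3, st5, st6}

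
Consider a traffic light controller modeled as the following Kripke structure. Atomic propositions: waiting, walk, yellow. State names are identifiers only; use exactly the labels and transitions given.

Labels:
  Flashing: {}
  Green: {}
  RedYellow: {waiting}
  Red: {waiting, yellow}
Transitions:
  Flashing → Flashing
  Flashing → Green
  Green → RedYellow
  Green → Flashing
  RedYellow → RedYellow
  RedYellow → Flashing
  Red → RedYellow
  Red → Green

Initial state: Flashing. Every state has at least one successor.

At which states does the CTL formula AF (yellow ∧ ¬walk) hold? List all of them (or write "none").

States satisfying yellow ∧ ¬walk: {Red}.
States satisfying AF (yellow ∧ ¬walk): {Red}.

{Red}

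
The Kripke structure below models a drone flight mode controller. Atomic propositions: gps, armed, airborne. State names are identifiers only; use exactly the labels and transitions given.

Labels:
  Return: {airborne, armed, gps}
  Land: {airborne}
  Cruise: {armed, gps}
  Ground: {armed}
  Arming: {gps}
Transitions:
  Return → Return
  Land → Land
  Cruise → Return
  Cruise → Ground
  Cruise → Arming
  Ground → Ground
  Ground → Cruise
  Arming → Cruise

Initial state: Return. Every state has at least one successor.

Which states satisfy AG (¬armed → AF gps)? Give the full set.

{Return, Cruise, Ground, Arming}

States satisfying ¬armed → AF gps: {Return, Cruise, Ground, Arming}.
States satisfying AG (¬armed → AF gps): {Return, Cruise, Ground, Arming}.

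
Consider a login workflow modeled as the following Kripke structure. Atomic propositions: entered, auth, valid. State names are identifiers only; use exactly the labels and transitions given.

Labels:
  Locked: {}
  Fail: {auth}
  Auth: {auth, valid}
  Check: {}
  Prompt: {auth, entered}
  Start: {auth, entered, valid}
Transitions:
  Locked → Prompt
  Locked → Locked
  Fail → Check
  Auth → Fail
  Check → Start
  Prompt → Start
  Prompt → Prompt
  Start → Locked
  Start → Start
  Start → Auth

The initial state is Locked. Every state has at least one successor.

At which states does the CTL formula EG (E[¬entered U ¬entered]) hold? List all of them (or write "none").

{Locked}

States satisfying E[¬entered U ¬entered]: {Locked, Fail, Auth, Check}.
States satisfying EG (E[¬entered U ¬entered]): {Locked}.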